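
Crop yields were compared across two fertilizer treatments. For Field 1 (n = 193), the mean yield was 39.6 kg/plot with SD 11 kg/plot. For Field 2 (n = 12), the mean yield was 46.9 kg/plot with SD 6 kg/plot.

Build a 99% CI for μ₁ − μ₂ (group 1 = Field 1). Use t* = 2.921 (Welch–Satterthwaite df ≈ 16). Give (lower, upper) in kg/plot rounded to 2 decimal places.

SE₁ = s₁/√n₁ = 11/√193 = 0.7918; SE₂ = 6/√12 = 1.7321.
Independent samples, unequal variances: SE_diff = √(SE₁² + SE₂²) = √(0.62694724 + 3.00017041) = 1.9045.
t* = 2.921, so margin of error = 2.921 × 1.9045 = 5.5630.
Difference in means = 39.6 − 46.9 = -7.3000.
-7.3000 ± 5.5630 → (-12.86, -1.74).

(-12.86, -1.74)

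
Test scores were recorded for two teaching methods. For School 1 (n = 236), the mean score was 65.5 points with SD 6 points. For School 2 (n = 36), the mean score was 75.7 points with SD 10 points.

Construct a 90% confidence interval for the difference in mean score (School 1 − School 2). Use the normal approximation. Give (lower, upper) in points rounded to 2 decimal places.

(-13.02, -7.38)

SE₁ = s₁/√n₁ = 6/√236 = 0.3906; SE₂ = 10/√36 = 1.6667.
Independent samples, unequal variances: SE_diff = √(SE₁² + SE₂²) = √(0.15256836 + 2.77788889) = 1.7119.
z* = 1.645, so margin of error = 1.645 × 1.7119 = 2.8161.
Difference in means = 65.5 − 75.7 = -10.2000.
-10.2000 ± 2.8161 → (-13.02, -7.38).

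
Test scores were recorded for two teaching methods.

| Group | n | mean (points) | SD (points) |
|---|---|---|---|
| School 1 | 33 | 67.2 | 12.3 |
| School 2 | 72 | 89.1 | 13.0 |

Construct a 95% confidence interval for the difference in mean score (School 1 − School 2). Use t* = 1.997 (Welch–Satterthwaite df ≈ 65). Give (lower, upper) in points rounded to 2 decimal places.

(-27.16, -16.64)

Standard errors of each mean: 12.3/√33 = 2.1412 and 13.0/√72 = 1.5321.
SE(x̄₁ − x̄₂) = √(2.1412² + 1.5321²) = 2.6329 for independent samples with unequal variances.
With t* = 1.997, the margin is 1.997 × 2.6329 = 5.2579.
x̄₁ − x̄₂ = 67.2 − 89.1 = -21.9000; the interval is -21.9000 ± 5.2579 = (-27.16, -16.64).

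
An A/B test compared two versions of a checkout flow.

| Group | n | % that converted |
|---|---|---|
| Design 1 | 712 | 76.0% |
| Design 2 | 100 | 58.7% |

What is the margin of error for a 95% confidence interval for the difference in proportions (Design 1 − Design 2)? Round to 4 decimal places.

SE₁ = √(p̂₁(1−p̂₁)/n₁) = √(0.7600·0.2400/712) = 0.01601; SE₂ = √(0.5870·0.4130/100) = 0.04924.
Independent samples: SE of the difference = √(SE₁² + SE₂²) = √(0.0002563201 + 0.0024245776) = 0.05178.
z* for 95% confidence is 1.960, so the margin of error is 1.960 × 0.05178 = 0.10149.

0.1015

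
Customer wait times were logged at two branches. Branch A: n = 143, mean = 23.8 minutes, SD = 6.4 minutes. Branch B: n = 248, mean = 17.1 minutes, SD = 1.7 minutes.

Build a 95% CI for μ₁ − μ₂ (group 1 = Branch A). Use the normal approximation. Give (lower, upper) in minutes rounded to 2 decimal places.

Per-group SEs: s₁/√n₁ = 6.4/√143 = 0.5352, s₂/√n₂ = 1.7/√248 = 0.1080.
Unpooled SE of the difference: √(0.28643904 + 0.011664) = 0.5460.
Margin of error = z* · SE = 1.960 × 0.5460 = 1.0702.
x̄₁ − x̄₂ = 23.8 − 17.1 = 6.7000.
CI: 6.7000 ± 1.0702 = (5.63, 7.77).

(5.63, 7.77)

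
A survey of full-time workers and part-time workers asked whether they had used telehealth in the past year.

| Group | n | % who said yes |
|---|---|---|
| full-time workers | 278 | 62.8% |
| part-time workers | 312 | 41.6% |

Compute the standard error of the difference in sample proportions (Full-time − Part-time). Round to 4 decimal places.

0.0402

Each SE is √(p̂(1−p̂)/n): √(0.6280·0.3720/278) = 0.02899 and √(0.4160·0.5840/312) = 0.02790.
SE(p̂₁ − p̂₂) = √(SE₁² + SE₂²) = √(0.0008404201 + 0.00077841) = 0.04023, since the two samples are independent.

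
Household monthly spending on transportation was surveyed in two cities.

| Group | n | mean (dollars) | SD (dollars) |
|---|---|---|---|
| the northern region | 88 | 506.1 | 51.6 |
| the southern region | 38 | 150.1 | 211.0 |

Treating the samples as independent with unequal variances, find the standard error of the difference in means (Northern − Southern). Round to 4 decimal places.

Per-group SEs: s₁/√n₁ = 51.6/√88 = 5.5006, s₂/√n₂ = 211.0/√38 = 34.2287.
Unpooled SE of the difference: √(30.25660036 + 1171.60390369) = 34.6679.

34.6679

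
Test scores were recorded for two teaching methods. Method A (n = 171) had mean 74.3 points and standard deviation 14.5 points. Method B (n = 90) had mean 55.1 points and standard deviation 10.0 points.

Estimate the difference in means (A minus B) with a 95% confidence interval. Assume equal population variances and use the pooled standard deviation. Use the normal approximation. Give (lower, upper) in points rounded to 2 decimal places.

Pooled variance s_p² = [170·14.5² + 89·10.0²] / (171+90−2) = 172.3649, so s_p = 13.1288.
SE_diff = s_p·√(1/n₁ + 1/n₂) = 13.1288·√(1/171 + 1/90) = 1.7097.
z* = 1.960; margin = 1.960 × 1.7097 = 3.3510.
Difference = 74.3 − 55.1 = 19.2000.
19.2000 ± 3.3510 → (15.85, 22.55).

(15.85, 22.55)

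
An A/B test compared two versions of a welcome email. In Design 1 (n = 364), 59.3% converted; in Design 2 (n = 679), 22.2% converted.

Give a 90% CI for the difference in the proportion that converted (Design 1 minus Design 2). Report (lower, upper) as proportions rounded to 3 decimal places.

(0.321, 0.421)

The two standard errors are √(0.5930×0.4070/364) = 0.02575 and √(0.2220×0.7780/679) = 0.01595.
Because the samples are independent, SE_diff = √(0.02575² + 0.01595²) = 0.03029.
Using z* = 1.645 for 90%, ME = 1.645 × 0.03029 = 0.04983.
p̂₁ − p̂₂ = 0.3710; interval 0.3710 ± 0.04983 gives (0.321, 0.421).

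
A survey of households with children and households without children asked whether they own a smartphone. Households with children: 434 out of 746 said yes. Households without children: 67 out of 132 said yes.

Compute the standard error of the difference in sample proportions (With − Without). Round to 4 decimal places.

Sample proportions: 434/746 = 0.5818, 67/132 = 0.5076.
Each SE is √(p̂(1−p̂)/n): √(0.5818·0.4182/746) = 0.01806 and √(0.5076·0.4924/132) = 0.04351.
SE(p̂₁ − p̂₂) = √(SE₁² + SE₂²) = √(0.0003261636 + 0.0018931201) = 0.04711, since the two samples are independent.

0.0471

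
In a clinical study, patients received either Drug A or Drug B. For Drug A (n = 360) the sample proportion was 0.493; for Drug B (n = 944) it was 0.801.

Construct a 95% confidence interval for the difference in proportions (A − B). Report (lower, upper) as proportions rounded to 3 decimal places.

The two standard errors are √(0.4930×0.5070/360) = 0.02635 and √(0.8010×0.1990/944) = 0.01299.
Because the samples are independent, SE_diff = √(0.02635² + 0.01299²) = 0.02938.
Using z* = 1.960 for 95%, ME = 1.960 × 0.02938 = 0.05758.
p̂₁ − p̂₂ = -0.3080; interval -0.3080 ± 0.05758 gives (-0.366, -0.250).

(-0.366, -0.250)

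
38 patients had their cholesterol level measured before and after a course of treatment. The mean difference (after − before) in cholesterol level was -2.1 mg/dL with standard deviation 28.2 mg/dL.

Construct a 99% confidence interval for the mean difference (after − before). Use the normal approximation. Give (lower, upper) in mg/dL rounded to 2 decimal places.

(-13.88, 9.68)

Paired design: SE = s_d/√n = 28.2/√38 = 4.5746.
z* = 2.576; margin of error = 2.576 × 4.5746 = 11.7842.
-2.1 ± 11.7842 → (-13.88, 9.68).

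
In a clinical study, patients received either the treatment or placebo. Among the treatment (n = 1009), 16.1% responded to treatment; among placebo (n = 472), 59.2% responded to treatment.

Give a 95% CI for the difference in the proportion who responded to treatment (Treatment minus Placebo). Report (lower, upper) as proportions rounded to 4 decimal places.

(-0.4808, -0.3812)

SE₁ = √(p̂₁(1−p̂₁)/n₁) = √(0.1610·0.8390/1009) = 0.01157; SE₂ = √(0.5920·0.4080/472) = 0.02262.
Independent samples: SE of the difference = √(SE₁² + SE₂²) = √(0.0001338649 + 0.0005116644) = 0.02541.
z* for 95% confidence is 1.960, so the margin of error is 1.960 × 0.02541 = 0.04980.
Point estimate p̂₁ − p̂₂ = 0.1610 − 0.5920 = -0.4310.
-0.4310 ± 0.04980 → (-0.4808, -0.3812).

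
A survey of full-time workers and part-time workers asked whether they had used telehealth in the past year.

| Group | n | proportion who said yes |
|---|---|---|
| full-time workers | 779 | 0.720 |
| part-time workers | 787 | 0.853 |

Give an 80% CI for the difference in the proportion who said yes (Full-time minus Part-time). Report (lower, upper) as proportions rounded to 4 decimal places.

(-0.1592, -0.1068)

SE₁ = √(p̂₁(1−p̂₁)/n₁) = √(0.7200·0.2800/779) = 0.01609; SE₂ = √(0.8530·0.1470/787) = 0.01262.
Independent samples: SE of the difference = √(SE₁² + SE₂²) = √(0.0002588881 + 0.0001592644) = 0.02045.
z* for 80% confidence is 1.282, so the margin of error is 1.282 × 0.02045 = 0.02622.
Point estimate p̂₁ − p̂₂ = 0.7200 − 0.8530 = -0.1330.
-0.1330 ± 0.02622 → (-0.1592, -0.1068).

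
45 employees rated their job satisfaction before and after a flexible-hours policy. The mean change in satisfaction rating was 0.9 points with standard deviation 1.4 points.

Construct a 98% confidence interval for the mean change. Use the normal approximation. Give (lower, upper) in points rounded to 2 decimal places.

Paired design: SE = s_d/√n = 1.4/√45 = 0.2087.
z* = 2.326; margin of error = 2.326 × 0.2087 = 0.4854.
0.9 ± 0.4854 → (0.41, 1.39).

(0.41, 1.39)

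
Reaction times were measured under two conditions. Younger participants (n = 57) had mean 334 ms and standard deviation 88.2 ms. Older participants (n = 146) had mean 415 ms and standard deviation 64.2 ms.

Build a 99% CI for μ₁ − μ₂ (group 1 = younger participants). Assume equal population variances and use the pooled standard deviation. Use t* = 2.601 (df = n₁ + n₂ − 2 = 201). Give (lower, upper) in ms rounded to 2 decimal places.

(-110.13, -51.87)

Pooled variance s_p² = [56·88.2² + 145·64.2²] / (57+146−2) = 5140.6728, so s_p = 71.6985.
SE_diff = s_p·√(1/n₁ + 1/n₂) = 71.6985·√(1/57 + 1/146) = 11.1981.
t* = 2.601; margin = 2.601 × 11.1981 = 29.1263.
Difference = 334 − 415 = -81.0000.
-81.0000 ± 29.1263 → (-110.13, -51.87).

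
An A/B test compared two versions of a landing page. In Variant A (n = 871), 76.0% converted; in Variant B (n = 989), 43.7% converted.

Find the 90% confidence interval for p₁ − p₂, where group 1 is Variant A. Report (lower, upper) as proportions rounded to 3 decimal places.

Each SE is √(p̂(1−p̂)/n): √(0.7600·0.2400/871) = 0.01447 and √(0.4370·0.5630/989) = 0.01577.
SE(p̂₁ − p̂₂) = √(SE₁² + SE₂²) = √(0.0002093809 + 0.0002486929) = 0.02140, since the two samples are independent.
At 90% confidence z* = 1.645; margin = 1.645 × 0.02140 = 0.03520.
The difference is 0.7600 − 0.4370 = 0.3230, so the interval is 0.3230 ± 0.03520 = (0.288, 0.358).

(0.288, 0.358)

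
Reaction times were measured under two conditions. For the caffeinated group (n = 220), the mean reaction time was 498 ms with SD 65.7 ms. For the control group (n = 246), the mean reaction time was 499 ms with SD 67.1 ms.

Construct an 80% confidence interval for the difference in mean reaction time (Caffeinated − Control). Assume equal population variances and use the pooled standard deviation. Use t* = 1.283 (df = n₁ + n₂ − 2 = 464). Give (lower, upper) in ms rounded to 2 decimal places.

(-8.91, 6.91)

s_p = √[((n₁−1)s₁² + (n₂−1)s₂²)/(n₁+n₂−2)] = √[(219·65.7² + 245·67.1²)/464] = 66.4429.
SE = 66.4429·√(1/220 + 1/246) = 6.1654.
With t* = 1.283, margin = 1.283 × 6.1654 = 7.9102.
x̄₁ − x̄₂ = 498 − 499 = -1.0000; interval -1.0000 ± 7.9102 = (-8.91, 6.91).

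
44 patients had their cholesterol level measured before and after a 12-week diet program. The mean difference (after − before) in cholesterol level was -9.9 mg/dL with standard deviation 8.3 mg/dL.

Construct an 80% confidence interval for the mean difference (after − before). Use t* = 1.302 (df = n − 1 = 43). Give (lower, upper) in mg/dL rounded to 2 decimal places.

(-11.53, -8.27)

This is a matched-pairs design, so SE = s_d/√n = 8.3/√44 = 1.2513.
Margin = 1.302 × 1.2513 = 1.6292; the interval is -9.9 ± 1.6292 = (-11.53, -8.27).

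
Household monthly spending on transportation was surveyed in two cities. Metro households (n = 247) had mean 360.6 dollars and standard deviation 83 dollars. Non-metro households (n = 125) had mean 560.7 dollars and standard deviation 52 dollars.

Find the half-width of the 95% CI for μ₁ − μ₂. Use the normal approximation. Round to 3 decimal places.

Standard errors of each mean: 83/√247 = 5.2812 and 52/√125 = 4.6510.
SE(x̄₁ − x̄₂) = √(5.2812² + 4.6510²) = 7.0372 for independent samples with unequal variances.
With z* = 1.960, the margin is 1.960 × 7.0372 = 13.7929.

13.793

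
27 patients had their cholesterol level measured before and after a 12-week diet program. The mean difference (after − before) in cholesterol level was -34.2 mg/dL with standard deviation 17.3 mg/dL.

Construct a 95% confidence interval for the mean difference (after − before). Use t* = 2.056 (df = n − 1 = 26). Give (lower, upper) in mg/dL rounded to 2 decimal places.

This is a matched-pairs design, so SE = s_d/√n = 17.3/√27 = 3.3294.
Margin = 2.056 × 3.3294 = 6.8452; the interval is -34.2 ± 6.8452 = (-41.05, -27.35).

(-41.05, -27.35)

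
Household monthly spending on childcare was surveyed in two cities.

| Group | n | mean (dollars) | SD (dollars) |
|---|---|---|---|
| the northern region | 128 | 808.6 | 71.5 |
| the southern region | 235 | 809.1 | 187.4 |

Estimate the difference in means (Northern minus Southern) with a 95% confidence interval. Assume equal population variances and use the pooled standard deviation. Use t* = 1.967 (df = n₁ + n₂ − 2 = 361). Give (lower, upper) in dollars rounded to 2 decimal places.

(-34.37, 33.37)

Pooled variance s_p² = [127·71.5² + 234·187.4²] / (128+235−2) = 24562.4532, so s_p = 156.7241.
SE_diff = s_p·√(1/n₁ + 1/n₂) = 156.7241·√(1/128 + 1/235) = 17.2167.
t* = 1.967; margin = 1.967 × 17.2167 = 33.8652.
Difference = 808.6 − 809.1 = -0.5000.
-0.5000 ± 33.8652 → (-34.37, 33.37).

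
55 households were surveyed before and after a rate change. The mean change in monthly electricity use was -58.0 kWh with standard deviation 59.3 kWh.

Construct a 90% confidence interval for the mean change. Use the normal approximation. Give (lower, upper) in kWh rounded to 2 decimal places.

(-71.15, -44.85)

Paired design: SE = s_d/√n = 59.3/√55 = 7.9960.
z* = 1.645; margin of error = 1.645 × 7.9960 = 13.1534.
-58.0 ± 13.1534 → (-71.15, -44.85).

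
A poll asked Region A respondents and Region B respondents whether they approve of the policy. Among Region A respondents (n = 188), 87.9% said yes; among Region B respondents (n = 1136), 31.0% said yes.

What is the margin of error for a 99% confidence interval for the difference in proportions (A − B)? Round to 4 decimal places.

0.0707

SE₁ = √(p̂₁(1−p̂₁)/n₁) = √(0.8790·0.1210/188) = 0.02379; SE₂ = √(0.3100·0.6900/1136) = 0.01372.
Independent samples: SE of the difference = √(SE₁² + SE₂²) = √(0.0005659641 + 0.0001882384) = 0.02746.
z* for 99% confidence is 2.576, so the margin of error is 2.576 × 0.02746 = 0.07074.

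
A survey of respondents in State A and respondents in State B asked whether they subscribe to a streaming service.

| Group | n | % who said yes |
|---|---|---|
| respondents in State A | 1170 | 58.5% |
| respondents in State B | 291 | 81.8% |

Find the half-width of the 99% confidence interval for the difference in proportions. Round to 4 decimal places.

The two standard errors are √(0.5850×0.4150/1170) = 0.01440 and √(0.8180×0.1820/291) = 0.02262.
Because the samples are independent, SE_diff = √(0.01440² + 0.02262²) = 0.02681.
Using z* = 2.576 for 99%, ME = 2.576 × 0.02681 = 0.06906.

0.0691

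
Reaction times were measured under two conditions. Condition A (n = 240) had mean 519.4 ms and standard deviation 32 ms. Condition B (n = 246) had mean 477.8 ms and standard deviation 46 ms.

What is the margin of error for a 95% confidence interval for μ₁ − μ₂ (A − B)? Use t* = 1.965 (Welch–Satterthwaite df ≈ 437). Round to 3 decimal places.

7.049

Per-group SEs: s₁/√n₁ = 32/√240 = 2.0656, s₂/√n₂ = 46/√246 = 2.9329.
Unpooled SE of the difference: √(4.26670336 + 8.60190241) = 3.5873.
Margin of error = t* · SE = 1.965 × 3.5873 = 7.0490.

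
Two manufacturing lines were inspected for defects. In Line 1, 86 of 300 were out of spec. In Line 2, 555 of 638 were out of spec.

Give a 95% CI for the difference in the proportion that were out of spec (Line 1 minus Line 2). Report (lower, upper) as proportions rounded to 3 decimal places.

p̂₁ = 86/300 = 0.2867 and p̂₂ = 555/638 = 0.8699.
SE₁ = √(p̂₁(1−p̂₁)/n₁) = √(0.2867·0.7133/300) = 0.02611; SE₂ = √(0.8699·0.1301/638) = 0.01332.
Independent samples: SE of the difference = √(SE₁² + SE₂²) = √(0.0006817321 + 0.0001774224) = 0.02931.
z* for 95% confidence is 1.960, so the margin of error is 1.960 × 0.02931 = 0.05745.
Point estimate p̂₁ − p̂₂ = 0.2867 − 0.8699 = -0.5832.
-0.5832 ± 0.05745 → (-0.641, -0.526).

(-0.641, -0.526)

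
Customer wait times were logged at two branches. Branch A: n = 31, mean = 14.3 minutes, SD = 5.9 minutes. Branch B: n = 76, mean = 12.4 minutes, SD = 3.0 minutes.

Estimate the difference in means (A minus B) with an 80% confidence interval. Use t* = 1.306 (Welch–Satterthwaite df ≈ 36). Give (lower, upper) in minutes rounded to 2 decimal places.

(0.44, 3.36)

Standard errors of each mean: 5.9/√31 = 1.0597 and 3.0/√76 = 0.3441.
SE(x̄₁ − x̄₂) = √(1.0597² + 0.3441²) = 1.1142 for independent samples with unequal variances.
With t* = 1.306, the margin is 1.306 × 1.1142 = 1.4551.
x̄₁ − x̄₂ = 14.3 − 12.4 = 1.9000; the interval is 1.9000 ± 1.4551 = (0.44, 3.36).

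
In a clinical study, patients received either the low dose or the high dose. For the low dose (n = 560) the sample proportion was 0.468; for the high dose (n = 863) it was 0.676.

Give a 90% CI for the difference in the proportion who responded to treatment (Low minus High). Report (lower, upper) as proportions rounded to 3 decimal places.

SE₁ = √(p̂₁(1−p̂₁)/n₁) = √(0.4680·0.5320/560) = 0.02109; SE₂ = √(0.6760·0.3240/863) = 0.01593.
Independent samples: SE of the difference = √(SE₁² + SE₂²) = √(0.0004447881 + 0.0002537649) = 0.02643.
z* for 90% confidence is 1.645, so the margin of error is 1.645 × 0.02643 = 0.04348.
Point estimate p̂₁ − p̂₂ = 0.4680 − 0.6760 = -0.2080.
-0.2080 ± 0.04348 → (-0.251, -0.165).

(-0.251, -0.165)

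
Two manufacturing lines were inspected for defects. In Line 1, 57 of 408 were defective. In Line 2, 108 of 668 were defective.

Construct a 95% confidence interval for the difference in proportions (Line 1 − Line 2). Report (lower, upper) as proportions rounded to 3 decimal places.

(-0.066, 0.022)

First, p̂₁ = 57/408 = 0.1397; p̂₂ = 108/668 = 0.1617.
The two standard errors are √(0.1397×0.8603/408) = 0.01716 and √(0.1617×0.8383/668) = 0.01425.
Because the samples are independent, SE_diff = √(0.01716² + 0.01425²) = 0.02231.
Using z* = 1.960 for 95%, ME = 1.960 × 0.02231 = 0.04373.
p̂₁ − p̂₂ = -0.0220; interval -0.0220 ± 0.04373 gives (-0.066, 0.022).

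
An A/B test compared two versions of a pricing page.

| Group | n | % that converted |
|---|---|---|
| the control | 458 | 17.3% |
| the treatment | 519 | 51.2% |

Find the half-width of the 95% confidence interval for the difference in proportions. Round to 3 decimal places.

The two standard errors are √(0.1730×0.8270/458) = 0.01767 and √(0.5120×0.4880/519) = 0.02194.
Because the samples are independent, SE_diff = √(0.01767² + 0.02194²) = 0.02817.
Using z* = 1.960 for 95%, ME = 1.960 × 0.02817 = 0.05521.

0.055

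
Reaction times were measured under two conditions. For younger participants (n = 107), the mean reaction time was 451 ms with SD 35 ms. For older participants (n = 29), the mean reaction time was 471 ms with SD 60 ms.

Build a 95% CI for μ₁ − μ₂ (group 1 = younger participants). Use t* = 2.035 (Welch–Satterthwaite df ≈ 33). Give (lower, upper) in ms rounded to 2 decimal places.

(-43.70, 3.70)

Standard errors of each mean: 35/√107 = 3.3836 and 60/√29 = 11.1417.
SE(x̄₁ − x̄₂) = √(3.3836² + 11.1417²) = 11.6441 for independent samples with unequal variances.
With t* = 2.035, the margin is 2.035 × 11.6441 = 23.6957.
x̄₁ − x̄₂ = 451 − 471 = -20.0000; the interval is -20.0000 ± 23.6957 = (-43.70, 3.70).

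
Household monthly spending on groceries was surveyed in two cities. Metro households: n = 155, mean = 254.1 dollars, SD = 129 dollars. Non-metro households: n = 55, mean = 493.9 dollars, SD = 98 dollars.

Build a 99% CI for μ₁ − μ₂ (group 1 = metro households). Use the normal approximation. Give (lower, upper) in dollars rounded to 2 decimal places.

(-283.06, -196.54)

Standard errors of each mean: 129/√155 = 10.3615 and 98/√55 = 13.2143.
SE(x̄₁ − x̄₂) = √(10.3615² + 13.2143²) = 16.7922 for independent samples with unequal variances.
With z* = 2.576, the margin is 2.576 × 16.7922 = 43.2567.
x̄₁ − x̄₂ = 254.1 − 493.9 = -239.8000; the interval is -239.8000 ± 43.2567 = (-283.06, -196.54).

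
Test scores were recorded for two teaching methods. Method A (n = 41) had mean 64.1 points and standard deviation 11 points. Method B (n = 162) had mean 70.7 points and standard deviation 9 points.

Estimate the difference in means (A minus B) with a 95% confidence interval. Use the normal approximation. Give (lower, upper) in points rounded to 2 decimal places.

Standard errors of each mean: 11/√41 = 1.7179 and 9/√162 = 0.7071.
SE(x̄₁ − x̄₂) = √(1.7179² + 0.7071²) = 1.8577 for independent samples with unequal variances.
With z* = 1.960, the margin is 1.960 × 1.8577 = 3.6411.
x̄₁ − x̄₂ = 64.1 − 70.7 = -6.6000; the interval is -6.6000 ± 3.6411 = (-10.24, -2.96).

(-10.24, -2.96)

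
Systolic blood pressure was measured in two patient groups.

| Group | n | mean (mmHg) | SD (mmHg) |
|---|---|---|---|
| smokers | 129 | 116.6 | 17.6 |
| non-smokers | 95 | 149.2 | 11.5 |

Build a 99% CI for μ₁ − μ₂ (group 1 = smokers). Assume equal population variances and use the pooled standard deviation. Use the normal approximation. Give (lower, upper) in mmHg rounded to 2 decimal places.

s_p = √[((n₁−1)s₁² + (n₂−1)s₂²)/(n₁+n₂−2)] = √[(128·17.6² + 94·11.5²)/222] = 15.3166.
SE = 15.3166·√(1/129 + 1/95) = 2.0708.
With z* = 2.576, margin = 2.576 × 2.0708 = 5.3344.
x̄₁ − x̄₂ = 116.6 − 149.2 = -32.6000; interval -32.6000 ± 5.3344 = (-37.93, -27.27).

(-37.93, -27.27)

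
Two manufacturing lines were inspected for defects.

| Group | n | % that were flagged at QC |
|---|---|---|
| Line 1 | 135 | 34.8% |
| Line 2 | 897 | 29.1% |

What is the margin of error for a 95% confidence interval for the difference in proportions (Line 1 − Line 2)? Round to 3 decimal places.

Each SE is √(p̂(1−p̂)/n): √(0.3480·0.6520/135) = 0.04100 and √(0.2910·0.7090/897) = 0.01517.
SE(p̂₁ − p̂₂) = √(SE₁² + SE₂²) = √(0.001681 + 0.0002301289) = 0.04372, since the two samples are independent.
At 95% confidence z* = 1.960; margin = 1.960 × 0.04372 = 0.08569.

0.086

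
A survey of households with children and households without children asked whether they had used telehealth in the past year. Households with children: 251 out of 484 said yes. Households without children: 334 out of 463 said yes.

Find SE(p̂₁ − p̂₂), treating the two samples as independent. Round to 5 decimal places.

First, p̂₁ = 251/484 = 0.5186; p̂₂ = 334/463 = 0.7214.
The two standard errors are √(0.5186×0.4814/484) = 0.02271 and √(0.7214×0.2786/463) = 0.02083.
Because the samples are independent, SE_diff = √(0.02271² + 0.02083²) = 0.03082.

0.03082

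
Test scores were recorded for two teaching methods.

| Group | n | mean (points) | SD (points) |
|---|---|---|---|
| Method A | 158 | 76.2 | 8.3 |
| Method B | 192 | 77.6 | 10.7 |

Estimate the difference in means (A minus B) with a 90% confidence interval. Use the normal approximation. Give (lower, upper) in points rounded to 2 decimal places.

(-3.07, 0.27)

SE₁ = s₁/√n₁ = 8.3/√158 = 0.6603; SE₂ = 10.7/√192 = 0.7722.
Independent samples, unequal variances: SE_diff = √(SE₁² + SE₂²) = √(0.43599609 + 0.59629284) = 1.0160.
z* = 1.645, so margin of error = 1.645 × 1.0160 = 1.6713.
Difference in means = 76.2 − 77.6 = -1.4000.
-1.4000 ± 1.6713 → (-3.07, 0.27).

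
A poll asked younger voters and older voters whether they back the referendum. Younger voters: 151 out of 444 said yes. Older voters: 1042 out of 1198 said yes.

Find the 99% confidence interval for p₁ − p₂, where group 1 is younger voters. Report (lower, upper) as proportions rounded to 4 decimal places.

(-0.5928, -0.4666)

First, p̂₁ = 151/444 = 0.3401; p̂₂ = 1042/1198 = 0.8698.
The two standard errors are √(0.3401×0.6599/444) = 0.02248 and √(0.8698×0.1302/1198) = 0.00972.
Because the samples are independent, SE_diff = √(0.02248² + 0.00972²) = 0.02449.
Using z* = 2.576 for 99%, ME = 2.576 × 0.02449 = 0.06309.
p̂₁ − p̂₂ = -0.5297; interval -0.5297 ± 0.06309 gives (-0.5928, -0.4666).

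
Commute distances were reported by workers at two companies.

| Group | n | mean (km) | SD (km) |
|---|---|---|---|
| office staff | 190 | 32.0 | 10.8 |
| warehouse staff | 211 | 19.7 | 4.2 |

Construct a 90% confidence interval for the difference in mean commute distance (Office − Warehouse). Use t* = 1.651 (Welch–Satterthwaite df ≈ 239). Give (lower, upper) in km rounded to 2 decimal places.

(10.92, 13.68)

SE₁ = s₁/√n₁ = 10.8/√190 = 0.7835; SE₂ = 4.2/√211 = 0.2891.
Independent samples, unequal variances: SE_diff = √(SE₁² + SE₂²) = √(0.61387225 + 0.08357881) = 0.8351.
t* = 1.651, so margin of error = 1.651 × 0.8351 = 1.3788.
Difference in means = 32.0 − 19.7 = 12.3000.
12.3000 ± 1.3788 → (10.92, 13.68).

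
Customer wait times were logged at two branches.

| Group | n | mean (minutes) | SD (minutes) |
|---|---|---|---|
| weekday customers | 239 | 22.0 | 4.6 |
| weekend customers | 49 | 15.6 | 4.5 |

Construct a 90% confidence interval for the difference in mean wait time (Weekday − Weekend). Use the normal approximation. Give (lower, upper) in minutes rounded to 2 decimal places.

Per-group SEs: s₁/√n₁ = 4.6/√239 = 0.2975, s₂/√n₂ = 4.5/√49 = 0.6429.
Unpooled SE of the difference: √(0.08850625 + 0.41332041) = 0.7084.
Margin of error = z* · SE = 1.645 × 0.7084 = 1.1653.
x̄₁ − x̄₂ = 22.0 − 15.6 = 6.4000.
CI: 6.4000 ± 1.1653 = (5.23, 7.57).

(5.23, 7.57)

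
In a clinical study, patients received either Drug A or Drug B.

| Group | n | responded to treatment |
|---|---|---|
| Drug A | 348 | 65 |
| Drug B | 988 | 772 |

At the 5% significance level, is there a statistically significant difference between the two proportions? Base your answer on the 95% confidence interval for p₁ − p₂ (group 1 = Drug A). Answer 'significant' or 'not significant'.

First, p̂₁ = 65/348 = 0.1868; p̂₂ = 772/988 = 0.7814.
The two standard errors are √(0.1868×0.8132/348) = 0.02089 and √(0.7814×0.2186/988) = 0.01315.
Because the samples are independent, SE_diff = √(0.02089² + 0.01315²) = 0.02468.
Using z* = 1.960 for 95%, ME = 1.960 × 0.02468 = 0.04837.
p̂₁ − p̂₂ = -0.5946; interval -0.5946 ± 0.04837 gives (-0.64297, -0.54623).
The interval (-0.64297, -0.54623) does not contain 0, so the difference is significant.

significant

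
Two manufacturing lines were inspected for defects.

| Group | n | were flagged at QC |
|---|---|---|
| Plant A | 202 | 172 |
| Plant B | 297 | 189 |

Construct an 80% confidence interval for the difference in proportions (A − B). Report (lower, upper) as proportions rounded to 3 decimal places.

Sample proportions: 172/202 = 0.8515, 189/297 = 0.6364.
Each SE is √(p̂(1−p̂)/n): √(0.8515·0.1485/202) = 0.02502 and √(0.6364·0.3636/297) = 0.02791.
SE(p̂₁ − p̂₂) = √(SE₁² + SE₂²) = √(0.0006260004 + 0.0007789681) = 0.03748, since the two samples are independent.
At 80% confidence z* = 1.282; margin = 1.282 × 0.03748 = 0.04805.
The difference is 0.8515 − 0.6364 = 0.2151, so the interval is 0.2151 ± 0.04805 = (0.167, 0.263).

(0.167, 0.263)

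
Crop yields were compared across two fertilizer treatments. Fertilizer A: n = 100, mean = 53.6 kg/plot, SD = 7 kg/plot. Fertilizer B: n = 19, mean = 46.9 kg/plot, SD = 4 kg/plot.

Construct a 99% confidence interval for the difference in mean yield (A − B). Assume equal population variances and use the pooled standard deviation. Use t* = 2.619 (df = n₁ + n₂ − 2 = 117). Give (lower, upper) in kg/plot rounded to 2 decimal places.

(2.36, 11.04)

s_p = √[((n₁−1)s₁² + (n₂−1)s₂²)/(n₁+n₂−2)] = √[(99·7² + 18·4²)/117] = 6.6274.
SE = 6.6274·√(1/100 + 1/19) = 1.6586.
With t* = 2.619, margin = 2.619 × 1.6586 = 4.3439.
x̄₁ − x̄₂ = 53.6 − 46.9 = 6.7000; interval 6.7000 ± 4.3439 = (2.36, 11.04).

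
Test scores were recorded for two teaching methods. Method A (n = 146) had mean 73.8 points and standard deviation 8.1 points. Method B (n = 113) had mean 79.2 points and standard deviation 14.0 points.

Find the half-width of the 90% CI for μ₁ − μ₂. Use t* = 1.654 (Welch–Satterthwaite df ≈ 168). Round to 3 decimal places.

2.444

Standard errors of each mean: 8.1/√146 = 0.6704 and 14.0/√113 = 1.3170.
SE(x̄₁ − x̄₂) = √(0.6704² + 1.3170²) = 1.4778 for independent samples with unequal variances.
With t* = 1.654, the margin is 1.654 × 1.4778 = 2.4443.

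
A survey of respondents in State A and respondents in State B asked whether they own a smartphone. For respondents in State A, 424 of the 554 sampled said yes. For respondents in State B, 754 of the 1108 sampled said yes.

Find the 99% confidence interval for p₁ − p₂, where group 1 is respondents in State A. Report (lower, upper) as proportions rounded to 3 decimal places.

(0.026, 0.144)

Sample proportions: 424/554 = 0.7653, 754/1108 = 0.6805.
Each SE is √(p̂(1−p̂)/n): √(0.7653·0.2347/554) = 0.01801 and √(0.6805·0.3195/1108) = 0.01401.
SE(p̂₁ − p̂₂) = √(SE₁² + SE₂²) = √(0.0003243601 + 0.0001962801) = 0.02282, since the two samples are independent.
At 99% confidence z* = 2.576; margin = 2.576 × 0.02282 = 0.05878.
The difference is 0.7653 − 0.6805 = 0.0848, so the interval is 0.0848 ± 0.05878 = (0.026, 0.144).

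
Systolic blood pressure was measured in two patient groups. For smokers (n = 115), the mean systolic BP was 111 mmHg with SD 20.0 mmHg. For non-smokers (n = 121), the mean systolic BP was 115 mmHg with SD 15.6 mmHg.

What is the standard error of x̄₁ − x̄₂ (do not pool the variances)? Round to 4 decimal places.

Per-group SEs: s₁/√n₁ = 20.0/√115 = 1.8650, s₂/√n₂ = 15.6/√121 = 1.4182.
Unpooled SE of the difference: √(3.478225 + 2.01129124) = 2.3430.

2.3430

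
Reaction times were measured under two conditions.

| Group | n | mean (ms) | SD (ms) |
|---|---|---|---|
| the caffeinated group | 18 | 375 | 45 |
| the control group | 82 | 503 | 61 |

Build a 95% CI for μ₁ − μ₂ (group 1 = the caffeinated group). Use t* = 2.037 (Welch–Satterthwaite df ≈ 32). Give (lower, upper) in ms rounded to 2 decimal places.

(-153.59, -102.41)

Per-group SEs: s₁/√n₁ = 45/√18 = 10.6066, s₂/√n₂ = 61/√82 = 6.7363.
Unpooled SE of the difference: √(112.49996356 + 45.37773769) = 12.5649.
Margin of error = t* · SE = 2.037 × 12.5649 = 25.5947.
x̄₁ − x̄₂ = 375 − 503 = -128.0000.
CI: -128.0000 ± 25.5947 = (-153.59, -102.41).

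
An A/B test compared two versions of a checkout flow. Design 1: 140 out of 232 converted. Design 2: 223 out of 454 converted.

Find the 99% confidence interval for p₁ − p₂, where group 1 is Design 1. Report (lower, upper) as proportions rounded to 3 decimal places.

p̂₁ = 140/232 = 0.6034 and p̂₂ = 223/454 = 0.4912.
SE₁ = √(p̂₁(1−p̂₁)/n₁) = √(0.6034·0.3966/232) = 0.03212; SE₂ = √(0.4912·0.5088/454) = 0.02346.
Independent samples: SE of the difference = √(SE₁² + SE₂²) = √(0.0010316944 + 0.0005503716) = 0.03978.
z* for 99% confidence is 2.576, so the margin of error is 2.576 × 0.03978 = 0.10247.
Point estimate p̂₁ − p̂₂ = 0.6034 − 0.4912 = 0.1122.
0.1122 ± 0.10247 → (0.010, 0.215).

(0.010, 0.215)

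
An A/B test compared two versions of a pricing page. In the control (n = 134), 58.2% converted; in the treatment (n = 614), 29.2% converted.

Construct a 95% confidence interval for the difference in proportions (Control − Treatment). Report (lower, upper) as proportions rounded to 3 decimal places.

(0.199, 0.381)

SE₁ = √(p̂₁(1−p̂₁)/n₁) = √(0.5820·0.4180/134) = 0.04261; SE₂ = √(0.2920·0.7080/614) = 0.01835.
Independent samples: SE of the difference = √(SE₁² + SE₂²) = √(0.0018156121 + 0.0003367225) = 0.04639.
z* for 95% confidence is 1.960, so the margin of error is 1.960 × 0.04639 = 0.09092.
Point estimate p̂₁ − p̂₂ = 0.5820 − 0.2920 = 0.2900.
0.2900 ± 0.09092 → (0.199, 0.381).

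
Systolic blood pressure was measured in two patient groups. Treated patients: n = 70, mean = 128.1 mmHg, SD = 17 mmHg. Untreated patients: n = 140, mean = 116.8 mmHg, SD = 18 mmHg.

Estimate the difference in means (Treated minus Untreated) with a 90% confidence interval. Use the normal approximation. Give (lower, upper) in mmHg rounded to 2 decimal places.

SE₁ = s₁/√n₁ = 17/√70 = 2.0319; SE₂ = 18/√140 = 1.5213.
Independent samples, unequal variances: SE_diff = √(SE₁² + SE₂²) = √(4.12861761 + 2.31435369) = 2.5383.
z* = 1.645, so margin of error = 1.645 × 2.5383 = 4.1755.
Difference in means = 128.1 − 116.8 = 11.3000.
11.3000 ± 4.1755 → (7.12, 15.48).

(7.12, 15.48)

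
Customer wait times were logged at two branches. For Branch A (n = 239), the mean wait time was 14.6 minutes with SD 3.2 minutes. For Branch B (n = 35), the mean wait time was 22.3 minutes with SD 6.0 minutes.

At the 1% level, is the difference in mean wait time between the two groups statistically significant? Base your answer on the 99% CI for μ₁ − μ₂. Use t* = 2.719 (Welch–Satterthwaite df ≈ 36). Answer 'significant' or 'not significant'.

significant

Standard errors of each mean: 3.2/√239 = 0.2070 and 6.0/√35 = 1.0142.
SE(x̄₁ − x̄₂) = √(0.2070² + 1.0142²) = 1.0351 for independent samples with unequal variances.
With t* = 2.719, the margin is 2.719 × 1.0351 = 2.8144.
x̄₁ − x̄₂ = 14.6 − 22.3 = -7.7000; the interval is -7.7000 ± 2.8144 = (-10.5144, -4.8856).
The interval (-10.5144, -4.8856) does not contain 0, so the difference is significant.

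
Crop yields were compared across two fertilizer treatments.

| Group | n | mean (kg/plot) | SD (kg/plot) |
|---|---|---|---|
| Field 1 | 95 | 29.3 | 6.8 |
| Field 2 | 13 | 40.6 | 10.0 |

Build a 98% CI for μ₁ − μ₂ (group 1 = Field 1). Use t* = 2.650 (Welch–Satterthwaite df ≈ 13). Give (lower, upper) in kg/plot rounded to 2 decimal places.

Standard errors of each mean: 6.8/√95 = 0.6977 and 10.0/√13 = 2.7735.
SE(x̄₁ − x̄₂) = √(0.6977² + 2.7735²) = 2.8599 for independent samples with unequal variances.
With t* = 2.650, the margin is 2.650 × 2.8599 = 7.5787.
x̄₁ − x̄₂ = 29.3 − 40.6 = -11.3000; the interval is -11.3000 ± 7.5787 = (-18.88, -3.72).

(-18.88, -3.72)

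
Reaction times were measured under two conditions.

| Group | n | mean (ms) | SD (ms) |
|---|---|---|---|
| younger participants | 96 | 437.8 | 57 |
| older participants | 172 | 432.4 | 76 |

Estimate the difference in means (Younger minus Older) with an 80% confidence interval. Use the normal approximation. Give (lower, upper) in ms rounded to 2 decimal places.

SE₁ = s₁/√n₁ = 57/√96 = 5.8175; SE₂ = 76/√172 = 5.7949.
Independent samples, unequal variances: SE_diff = √(SE₁² + SE₂²) = √(33.84330625 + 33.58086601) = 8.2112.
z* = 1.282, so margin of error = 1.282 × 8.2112 = 10.5268.
Difference in means = 437.8 − 432.4 = 5.4000.
5.4000 ± 10.5268 → (-5.13, 15.93).

(-5.13, 15.93)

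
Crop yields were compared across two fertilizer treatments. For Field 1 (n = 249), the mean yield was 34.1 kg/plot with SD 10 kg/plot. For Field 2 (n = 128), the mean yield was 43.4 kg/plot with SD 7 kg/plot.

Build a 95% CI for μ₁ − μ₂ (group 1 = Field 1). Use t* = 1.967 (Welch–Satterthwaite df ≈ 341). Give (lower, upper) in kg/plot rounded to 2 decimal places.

SE₁ = s₁/√n₁ = 10/√249 = 0.6337; SE₂ = 7/√128 = 0.6187.
Independent samples, unequal variances: SE_diff = √(SE₁² + SE₂²) = √(0.40157569 + 0.38278969) = 0.8856.
t* = 1.967, so margin of error = 1.967 × 0.8856 = 1.7420.
Difference in means = 34.1 − 43.4 = -9.3000.
-9.3000 ± 1.7420 → (-11.04, -7.56).

(-11.04, -7.56)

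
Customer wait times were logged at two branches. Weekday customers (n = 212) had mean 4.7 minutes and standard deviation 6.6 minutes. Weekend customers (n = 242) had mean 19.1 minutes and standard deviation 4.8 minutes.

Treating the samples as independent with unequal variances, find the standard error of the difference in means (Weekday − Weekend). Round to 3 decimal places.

SE₁ = s₁/√n₁ = 6.6/√212 = 0.4533; SE₂ = 4.8/√242 = 0.3086.
Independent samples, unequal variances: SE_diff = √(SE₁² + SE₂²) = √(0.20548089 + 0.09523396) = 0.5484.

0.548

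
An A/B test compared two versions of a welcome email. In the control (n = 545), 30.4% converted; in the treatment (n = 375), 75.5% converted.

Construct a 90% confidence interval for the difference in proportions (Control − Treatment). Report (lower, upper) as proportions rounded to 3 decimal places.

Each SE is √(p̂(1−p̂)/n): √(0.3040·0.6960/545) = 0.01970 and √(0.7550·0.2450/375) = 0.02221.
SE(p̂₁ − p̂₂) = √(SE₁² + SE₂²) = √(0.00038809 + 0.0004932841) = 0.02969, since the two samples are independent.
At 90% confidence z* = 1.645; margin = 1.645 × 0.02969 = 0.04884.
The difference is 0.3040 − 0.7550 = -0.4510, so the interval is -0.4510 ± 0.04884 = (-0.500, -0.402).

(-0.500, -0.402)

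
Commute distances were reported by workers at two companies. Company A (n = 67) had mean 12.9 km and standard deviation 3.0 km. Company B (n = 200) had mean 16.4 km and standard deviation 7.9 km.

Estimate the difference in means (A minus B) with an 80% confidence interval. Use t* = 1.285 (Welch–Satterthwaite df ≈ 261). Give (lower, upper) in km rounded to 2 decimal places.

(-4.36, -2.64)

Standard errors of each mean: 3.0/√67 = 0.3665 and 7.9/√200 = 0.5586.
SE(x̄₁ − x̄₂) = √(0.3665² + 0.5586²) = 0.6681 for independent samples with unequal variances.
With t* = 1.285, the margin is 1.285 × 0.6681 = 0.8585.
x̄₁ − x̄₂ = 12.9 − 16.4 = -3.5000; the interval is -3.5000 ± 0.8585 = (-4.36, -2.64).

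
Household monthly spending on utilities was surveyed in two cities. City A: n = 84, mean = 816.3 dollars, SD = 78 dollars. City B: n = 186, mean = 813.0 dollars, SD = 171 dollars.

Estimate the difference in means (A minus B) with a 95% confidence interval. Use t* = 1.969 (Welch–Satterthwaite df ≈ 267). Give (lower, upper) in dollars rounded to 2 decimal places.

Standard errors of each mean: 78/√84 = 8.5105 and 171/√186 = 12.5383.
SE(x̄₁ − x̄₂) = √(8.5105² + 12.5383²) = 15.1538 for independent samples with unequal variances.
With t* = 1.969, the margin is 1.969 × 15.1538 = 29.8378.
x̄₁ − x̄₂ = 816.3 − 813.0 = 3.3000; the interval is 3.3000 ± 29.8378 = (-26.54, 33.14).

(-26.54, 33.14)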